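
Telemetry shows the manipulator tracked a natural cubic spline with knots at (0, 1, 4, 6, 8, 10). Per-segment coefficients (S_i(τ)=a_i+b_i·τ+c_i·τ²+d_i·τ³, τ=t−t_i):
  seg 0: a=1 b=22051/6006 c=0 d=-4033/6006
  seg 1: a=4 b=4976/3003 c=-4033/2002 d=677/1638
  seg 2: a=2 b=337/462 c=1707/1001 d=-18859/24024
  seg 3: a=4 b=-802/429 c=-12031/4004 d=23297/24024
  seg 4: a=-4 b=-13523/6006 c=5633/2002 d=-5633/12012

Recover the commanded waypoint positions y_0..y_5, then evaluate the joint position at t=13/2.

y_0=1 y_1=4 y_2=2 y_3=4 y_4=-4 y_5=-1
S(13/2) = 156015/64064

y_0 = S_0(0) = a_0 = 1
y_1 = S_1(0) = a_1 = 4
y_2 = S_2(0) = a_2 = 2
y_3 = S_3(0) = a_3 = 4
y_4 = S_4(0) = a_4 = -4
y_5 = S_4(2) = -1
t_q=13/2 is in segment 3 (τ=1/2); S_3(τ)=156015/64064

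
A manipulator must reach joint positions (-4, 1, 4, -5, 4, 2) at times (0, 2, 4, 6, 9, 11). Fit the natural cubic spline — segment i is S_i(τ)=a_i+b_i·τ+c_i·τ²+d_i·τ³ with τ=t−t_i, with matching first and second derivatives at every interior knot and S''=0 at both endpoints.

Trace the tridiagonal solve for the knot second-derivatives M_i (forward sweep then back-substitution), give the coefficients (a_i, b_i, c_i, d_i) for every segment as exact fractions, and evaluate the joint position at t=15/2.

  seg 0: a=-4 b=5673/2570 c=0 d=94/1285
  seg 1: a=1 b=7929/2570 c=564/1285 d=-633/1028
  seg 2: a=4 b=-6549/2570 c=-8367/2570 d=5859/5140
  seg 3: a=-5 b=-4863/2570 c=921/257 d=-1673/2570
  seg 4: a=4 b=2613/1285 c=-5847/2570 d=1949/5140
S(15/2) = -40547/20560

Δ: Δ0=5/2, Δ1=3/2, Δ2=-9/2, Δ3=3, Δ4=-1
row 1: diag=8, rhs=-6; c'=1/4, d'=-3/4
row 2: denom=8−2·1/4=15/2; d'=(-36−2·-3/4)/(15/2)=-23/5
row 3: denom=10−2·4/15=142/15; d'=(45−2·-23/5)/(142/15)=813/142
row 4: denom=10−3·45/142=1285/142; d'=(-24−3·813/142)/(1285/142)=-5847/1285
back: M4=-5847/1285
back: M3=813/142−45/142·-5847/1285=1842/257
back: M2=-23/5−4/15·1842/257=-8367/1285
back: M1=-3/4−1/4·-8367/1285=1128/1285
M: M0=0, M1=1128/1285, M2=-8367/1285, M3=1842/257, M4=-5847/1285, M5=0
seg 0: a=-4, c=M0/2=0, d=(M1−M0)/(6·2)=94/1285, b=Δ0−h0·(2M0+M1)/6=5673/2570
seg 1: a=1, c=M1/2=564/1285, d=(M2−M1)/(6·2)=-633/1028, b=Δ1−h1·(2M1+M2)/6=7929/2570
seg 2: a=4, c=M2/2=-8367/2570, d=(M3−M2)/(6·2)=5859/5140, b=Δ2−h2·(2M2+M3)/6=-6549/2570
seg 3: a=-5, c=M3/2=921/257, d=(M4−M3)/(6·3)=-1673/2570, b=Δ3−h3·(2M3+M4)/6=-4863/2570
seg 4: a=4, c=M4/2=-5847/2570, d=(M5−M4)/(6·2)=1949/5140, b=Δ4−h4·(2M4+M5)/6=2613/1285
t_q=15/2 → seg 3, τ=3/2; S=-5+-4863/2570·τ+921/257·τ²+-1673/2570·τ³=-40547/20560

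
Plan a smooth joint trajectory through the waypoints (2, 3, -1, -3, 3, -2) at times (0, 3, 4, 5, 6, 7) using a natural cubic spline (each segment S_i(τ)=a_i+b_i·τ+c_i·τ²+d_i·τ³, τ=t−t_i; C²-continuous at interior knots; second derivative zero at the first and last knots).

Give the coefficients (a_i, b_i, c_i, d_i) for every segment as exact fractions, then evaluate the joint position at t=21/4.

  seg 0: a=2 b=2500/1299 c=0 d=-689/3897
  seg 1: a=3 b=-3701/1299 c=-689/433 d=572/1299
  seg 2: a=-1 b=-6119/1299 c=-117/433 d=3872/1299
  seg 3: a=-3 b=4795/1299 c=3755/433 d=-8266/1299
  seg 4: a=3 b=2527/1299 c=-4511/433 d=4511/1299
S(21/4) = -22649/13856

Δ: Δ0=1/3, Δ1=-4, Δ2=-2, Δ3=6, Δ4=-5
row 1: diag=8, rhs=-26; c'=1/8, d'=-13/4
row 2: denom=4−1·1/8=31/8; d'=(12−1·-13/4)/(31/8)=122/31
row 3: denom=4−1·8/31=116/31; d'=(48−1·122/31)/(116/31)=683/58
row 4: denom=4−1·31/116=433/116; d'=(-66−1·683/58)/(433/116)=-9022/433
back: M4=-9022/433
back: M3=683/58−31/116·-9022/433=7510/433
back: M2=122/31−8/31·7510/433=-234/433
back: M1=-13/4−1/8·-234/433=-1378/433
M: M0=0, M1=-1378/433, M2=-234/433, M3=7510/433, M4=-9022/433, M5=0
seg 0: a=2, c=M0/2=0, d=(M1−M0)/(6·3)=-689/3897, b=Δ0−h0·(2M0+M1)/6=2500/1299
seg 1: a=3, c=M1/2=-689/433, d=(M2−M1)/(6·1)=572/1299, b=Δ1−h1·(2M1+M2)/6=-3701/1299
seg 2: a=-1, c=M2/2=-117/433, d=(M3−M2)/(6·1)=3872/1299, b=Δ2−h2·(2M2+M3)/6=-6119/1299
seg 3: a=-3, c=M3/2=3755/433, d=(M4−M3)/(6·1)=-8266/1299, b=Δ3−h3·(2M3+M4)/6=4795/1299
seg 4: a=3, c=M4/2=-4511/433, d=(M5−M4)/(6·1)=4511/1299, b=Δ4−h4·(2M4+M5)/6=2527/1299
t_q=21/4 → seg 3, τ=1/4; S=-3+4795/1299·τ+3755/433·τ²+-8266/1299·τ³=-22649/13856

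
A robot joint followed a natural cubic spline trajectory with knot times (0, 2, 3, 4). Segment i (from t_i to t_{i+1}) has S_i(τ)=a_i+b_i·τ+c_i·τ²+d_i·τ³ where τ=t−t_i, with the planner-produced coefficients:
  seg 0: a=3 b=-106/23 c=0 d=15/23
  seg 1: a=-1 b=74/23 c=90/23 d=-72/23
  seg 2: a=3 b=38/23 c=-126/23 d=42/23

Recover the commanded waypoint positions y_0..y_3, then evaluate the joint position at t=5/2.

y_0 = S_0(0) = a_0 = 3
y_1 = S_1(0) = a_1 = -1
y_2 = S_2(0) = a_2 = 3
y_3 = S_2(1) = 1
t_q=5/2 is in segment 1 (τ=1/2); S_1(τ)=55/46

y_0=3 y_1=-1 y_2=3 y_3=1
S(5/2) = 55/46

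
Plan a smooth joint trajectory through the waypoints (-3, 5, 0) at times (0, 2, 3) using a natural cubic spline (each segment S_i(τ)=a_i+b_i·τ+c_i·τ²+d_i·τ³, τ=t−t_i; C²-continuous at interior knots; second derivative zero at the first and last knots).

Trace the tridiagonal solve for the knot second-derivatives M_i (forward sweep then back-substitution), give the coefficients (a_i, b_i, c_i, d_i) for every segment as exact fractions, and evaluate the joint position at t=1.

Δ: Δ0=4, Δ1=-5
row 1: diag=6, rhs=-54; c'=1/6, d'=-9
back: M1=-9
M: M0=0, M1=-9, M2=0
seg 0: a=-3, c=M0/2=0, d=(M1−M0)/(6·2)=-3/4, b=Δ0−h0·(2M0+M1)/6=7
seg 1: a=5, c=M1/2=-9/2, d=(M2−M1)/(6·1)=3/2, b=Δ1−h1·(2M1+M2)/6=-2
t_q=1 → seg 0, τ=1; S=-3+7·τ+0·τ²+-3/4·τ³=13/4

  seg 0: a=-3 b=7 c=0 d=-3/4
  seg 1: a=5 b=-2 c=-9/2 d=3/2
S(1) = 13/4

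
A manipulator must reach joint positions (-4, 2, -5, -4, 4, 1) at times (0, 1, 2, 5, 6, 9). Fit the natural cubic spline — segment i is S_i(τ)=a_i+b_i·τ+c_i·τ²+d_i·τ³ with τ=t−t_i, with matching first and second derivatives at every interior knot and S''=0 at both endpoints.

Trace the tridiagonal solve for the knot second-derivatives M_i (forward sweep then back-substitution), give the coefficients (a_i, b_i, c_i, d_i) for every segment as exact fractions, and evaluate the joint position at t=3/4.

Δ: Δ0=6, Δ1=-7, Δ2=1/3, Δ3=8, Δ4=-1
row 1: diag=4, rhs=-78; c'=1/4, d'=-39/2
row 2: denom=8−1·1/4=31/4; d'=(44−1·-39/2)/(31/4)=254/31
row 3: denom=8−3·12/31=212/31; d'=(46−3·254/31)/(212/31)=166/53
row 4: denom=8−1·31/212=1665/212; d'=(-54−1·166/53)/(1665/212)=-12112/1665
back: M4=-12112/1665
back: M3=166/53−31/212·-12112/1665=6986/1665
back: M2=254/31−12/31·6986/1665=3646/555
back: M1=-39/2−1/4·3646/555=-11734/555
M: M0=0, M1=-11734/555, M2=3646/555, M3=6986/1665, M4=-12112/1665, M5=0
seg 0: a=-4, c=M0/2=0, d=(M1−M0)/(6·1)=-5867/1665, b=Δ0−h0·(2M0+M1)/6=15857/1665
seg 1: a=2, c=M1/2=-5867/555, d=(M2−M1)/(6·1)=1538/333, b=Δ1−h1·(2M1+M2)/6=-1744/1665
seg 2: a=-5, c=M2/2=1823/555, d=(M3−M2)/(6·3)=-1976/14985, b=Δ2−h2·(2M2+M3)/6=-13876/1665
seg 3: a=-4, c=M3/2=3493/1665, d=(M4−M3)/(6·1)=-1061/555, b=Δ3−h3·(2M3+M4)/6=2602/333
seg 4: a=4, c=M4/2=-6056/1665, d=(M5−M4)/(6·3)=6056/14985, b=Δ4−h4·(2M4+M5)/6=10447/1665
t_q=3/4 → seg 0, τ=3/4; S=-4+15857/1665·τ+0·τ²+-5867/1665·τ³=58829/35520

  seg 0: a=-4 b=15857/1665 c=0 d=-5867/1665
  seg 1: a=2 b=-1744/1665 c=-5867/555 d=1538/333
  seg 2: a=-5 b=-13876/1665 c=1823/555 d=-1976/14985
  seg 3: a=-4 b=2602/333 c=3493/1665 d=-1061/555
  seg 4: a=4 b=10447/1665 c=-6056/1665 d=6056/14985
S(3/4) = 58829/35520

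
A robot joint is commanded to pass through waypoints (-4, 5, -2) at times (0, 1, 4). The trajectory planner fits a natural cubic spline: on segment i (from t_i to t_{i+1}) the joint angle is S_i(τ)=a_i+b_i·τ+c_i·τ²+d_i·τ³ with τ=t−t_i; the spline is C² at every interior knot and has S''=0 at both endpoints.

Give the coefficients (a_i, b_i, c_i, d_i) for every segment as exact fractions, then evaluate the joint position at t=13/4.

Δ: Δ0=9, Δ1=-7/3
row 1: diag=8, rhs=-68; c'=3/8, d'=-17/2
back: M1=-17/2
M: M0=0, M1=-17/2, M2=0
seg 0: a=-4, c=M0/2=0, d=(M1−M0)/(6·1)=-17/12, b=Δ0−h0·(2M0+M1)/6=125/12
seg 1: a=5, c=M1/2=-17/4, d=(M2−M1)/(6·3)=17/36, b=Δ1−h1·(2M1+M2)/6=37/6
t_q=13/4 → seg 1, τ=9/4; S=5+37/6·τ+-17/4·τ²+17/36·τ³=701/256

  seg 0: a=-4 b=125/12 c=0 d=-17/12
  seg 1: a=5 b=37/6 c=-17/4 d=17/36
S(13/4) = 701/256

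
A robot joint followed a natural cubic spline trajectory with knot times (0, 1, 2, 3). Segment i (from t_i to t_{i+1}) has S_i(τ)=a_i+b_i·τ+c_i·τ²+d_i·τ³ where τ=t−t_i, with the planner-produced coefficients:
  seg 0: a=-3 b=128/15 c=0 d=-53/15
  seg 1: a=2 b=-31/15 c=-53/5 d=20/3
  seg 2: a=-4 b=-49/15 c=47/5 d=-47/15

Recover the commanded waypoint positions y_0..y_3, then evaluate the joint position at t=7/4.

y_0 = S_0(0) = a_0 = -3
y_1 = S_1(0) = a_1 = 2
y_2 = S_2(0) = a_2 = -4
y_3 = S_2(1) = -1
t_q=7/4 is in segment 1 (τ=3/4); S_1(τ)=-27/10

y_0=-3 y_1=2 y_2=-4 y_3=-1
S(7/4) = -27/10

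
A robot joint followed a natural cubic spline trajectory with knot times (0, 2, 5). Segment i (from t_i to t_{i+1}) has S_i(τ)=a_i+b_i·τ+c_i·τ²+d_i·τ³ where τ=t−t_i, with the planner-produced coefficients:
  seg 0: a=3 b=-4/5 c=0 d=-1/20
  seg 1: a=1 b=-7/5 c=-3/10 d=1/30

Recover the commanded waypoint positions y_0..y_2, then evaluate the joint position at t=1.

y_0=3 y_1=1 y_2=-5
S(1) = 43/20

y_0 = S_0(0) = a_0 = 3
y_1 = S_1(0) = a_1 = 1
y_2 = S_1(3) = -5
t_q=1 is in segment 0 (τ=1); S_0(τ)=43/20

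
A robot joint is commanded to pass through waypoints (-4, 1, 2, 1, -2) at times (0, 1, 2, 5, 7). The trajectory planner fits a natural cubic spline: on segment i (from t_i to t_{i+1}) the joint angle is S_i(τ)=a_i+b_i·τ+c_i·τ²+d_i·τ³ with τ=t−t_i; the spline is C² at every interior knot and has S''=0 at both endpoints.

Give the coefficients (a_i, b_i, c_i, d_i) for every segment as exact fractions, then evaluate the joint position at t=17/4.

Δ: Δ0=5, Δ1=1, Δ2=-1/3, Δ3=-3/2
row 1: diag=4, rhs=-24; c'=1/4, d'=-6
row 2: denom=8−1·1/4=31/4; d'=(-8−1·-6)/(31/4)=-8/31
row 3: denom=10−3·12/31=274/31; d'=(-7−3·-8/31)/(274/31)=-193/274
back: M3=-193/274
back: M2=-8/31−12/31·-193/274=2/137
back: M1=-6−1/4·2/137=-1645/274
M: M0=0, M1=-1645/274, M2=2/137, M3=-193/274, M4=0
seg 0: a=-4, c=M0/2=0, d=(M1−M0)/(6·1)=-1645/1644, b=Δ0−h0·(2M0+M1)/6=9865/1644
seg 1: a=1, c=M1/2=-1645/548, d=(M2−M1)/(6·1)=1649/1644, b=Δ1−h1·(2M1+M2)/6=2465/822
seg 2: a=2, c=M2/2=1/137, d=(M3−M2)/(6·3)=-197/4932, b=Δ2−h2·(2M2+M3)/6=7/1644
seg 3: a=1, c=M3/2=-193/548, d=(M4−M3)/(6·2)=193/3288, b=Δ3−h3·(2M3+M4)/6=-847/822
t_q=17/4 → seg 2, τ=9/4; S=2+7/1644·τ+1/137·τ²+-197/4932·τ³=55819/35072

  seg 0: a=-4 b=9865/1644 c=0 d=-1645/1644
  seg 1: a=1 b=2465/822 c=-1645/548 d=1649/1644
  seg 2: a=2 b=7/1644 c=1/137 d=-197/4932
  seg 3: a=1 b=-847/822 c=-193/548 d=193/3288
S(17/4) = 55819/35072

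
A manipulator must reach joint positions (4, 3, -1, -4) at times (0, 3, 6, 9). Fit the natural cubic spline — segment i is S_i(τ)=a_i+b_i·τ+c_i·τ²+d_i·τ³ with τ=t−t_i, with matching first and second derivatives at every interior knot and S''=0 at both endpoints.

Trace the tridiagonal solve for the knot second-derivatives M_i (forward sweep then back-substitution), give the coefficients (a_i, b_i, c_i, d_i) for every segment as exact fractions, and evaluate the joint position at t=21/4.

  seg 0: a=4 b=-2/45 c=0 d=-13/405
  seg 1: a=3 b=-41/45 c=-13/45 d=4/81
  seg 2: a=-1 b=-59/45 c=7/45 d=-7/405
S(21/4) = 1/20

Δ: Δ0=-1/3, Δ1=-4/3, Δ2=-1
row 1: diag=12, rhs=-6; c'=1/4, d'=-1/2
row 2: denom=12−3·1/4=45/4; d'=(2−3·-1/2)/(45/4)=14/45
back: M2=14/45
back: M1=-1/2−1/4·14/45=-26/45
M: M0=0, M1=-26/45, M2=14/45, M3=0
seg 0: a=4, c=M0/2=0, d=(M1−M0)/(6·3)=-13/405, b=Δ0−h0·(2M0+M1)/6=-2/45
seg 1: a=3, c=M1/2=-13/45, d=(M2−M1)/(6·3)=4/81, b=Δ1−h1·(2M1+M2)/6=-41/45
seg 2: a=-1, c=M2/2=7/45, d=(M3−M2)/(6·3)=-7/405, b=Δ2−h2·(2M2+M3)/6=-59/45
t_q=21/4 → seg 1, τ=9/4; S=3+-41/45·τ+-13/45·τ²+4/81·τ³=1/20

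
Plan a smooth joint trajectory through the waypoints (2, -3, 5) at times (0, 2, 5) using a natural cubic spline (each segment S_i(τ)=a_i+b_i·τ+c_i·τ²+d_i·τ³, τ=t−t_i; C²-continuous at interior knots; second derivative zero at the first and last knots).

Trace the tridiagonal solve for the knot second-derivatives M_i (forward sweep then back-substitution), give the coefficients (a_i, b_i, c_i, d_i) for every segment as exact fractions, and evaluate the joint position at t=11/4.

Δ: Δ0=-5/2, Δ1=8/3
row 1: diag=10, rhs=31; c'=3/10, d'=31/10
back: M1=31/10
M: M0=0, M1=31/10, M2=0
seg 0: a=2, c=M0/2=0, d=(M1−M0)/(6·2)=31/120, b=Δ0−h0·(2M0+M1)/6=-53/15
seg 1: a=-3, c=M1/2=31/20, d=(M2−M1)/(6·3)=-31/180, b=Δ1−h1·(2M1+M2)/6=-13/30
t_q=11/4 → seg 1, τ=3/4; S=-3+-13/30·τ+31/20·τ²+-31/180·τ³=-3233/1280

  seg 0: a=2 b=-53/15 c=0 d=31/120
  seg 1: a=-3 b=-13/30 c=31/20 d=-31/180
S(11/4) = -3233/1280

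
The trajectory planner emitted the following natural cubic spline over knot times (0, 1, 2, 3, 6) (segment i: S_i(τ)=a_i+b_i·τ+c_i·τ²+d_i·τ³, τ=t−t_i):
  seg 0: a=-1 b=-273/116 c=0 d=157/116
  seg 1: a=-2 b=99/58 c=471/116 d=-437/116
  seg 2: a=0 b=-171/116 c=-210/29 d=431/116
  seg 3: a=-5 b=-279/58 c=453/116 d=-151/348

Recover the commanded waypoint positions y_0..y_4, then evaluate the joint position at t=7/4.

y_0=-1 y_1=-2 y_2=0 y_3=-5 y_4=4
S(7/4) = -187/7424

y_0 = S_0(0) = a_0 = -1
y_1 = S_1(0) = a_1 = -2
y_2 = S_2(0) = a_2 = 0
y_3 = S_3(0) = a_3 = -5
y_4 = S_3(3) = 4
t_q=7/4 is in segment 1 (τ=3/4); S_1(τ)=-187/7424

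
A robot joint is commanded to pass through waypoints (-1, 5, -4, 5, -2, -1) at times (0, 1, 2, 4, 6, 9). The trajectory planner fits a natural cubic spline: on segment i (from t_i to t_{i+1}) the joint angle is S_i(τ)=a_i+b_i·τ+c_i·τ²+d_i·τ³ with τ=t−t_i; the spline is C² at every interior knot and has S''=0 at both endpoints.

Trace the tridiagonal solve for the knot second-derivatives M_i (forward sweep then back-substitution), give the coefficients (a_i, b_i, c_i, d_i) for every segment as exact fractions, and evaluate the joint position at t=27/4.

Δ: Δ0=6, Δ1=-9, Δ2=9/2, Δ3=-7/2, Δ4=1/3
row 1: diag=4, rhs=-90; c'=1/4, d'=-45/2
row 2: denom=6−1·1/4=23/4; d'=(81−1·-45/2)/(23/4)=18
row 3: denom=8−2·8/23=168/23; d'=(-48−2·18)/(168/23)=-23/2
row 4: denom=10−2·23/84=397/42; d'=(23−2·-23/2)/(397/42)=1932/397
back: M4=1932/397
back: M3=-23/2−23/84·1932/397=-10189/794
back: M2=18−8/23·-10189/794=8918/397
back: M1=-45/2−1/4·8918/397=-11162/397
M: M0=0, M1=-11162/397, M2=8918/397, M3=-10189/794, M4=1932/397, M5=0
seg 0: a=-1, c=M0/2=0, d=(M1−M0)/(6·1)=-5581/1191, b=Δ0−h0·(2M0+M1)/6=12727/1191
seg 1: a=5, c=M1/2=-5581/397, d=(M2−M1)/(6·1)=10040/1191, b=Δ1−h1·(2M1+M2)/6=-4016/1191
seg 2: a=-4, c=M2/2=4459/397, d=(M3−M2)/(6·2)=-28025/9528, b=Δ2−h2·(2M2+M3)/6=-7382/1191
seg 3: a=5, c=M3/2=-10189/1588, d=(M4−M3)/(6·2)=14053/9528, b=Δ3−h3·(2M3+M4)/6=8177/2382
seg 4: a=-2, c=M4/2=966/397, d=(M5−M4)/(6·3)=-322/1191, b=Δ4−h4·(2M4+M5)/6=-5399/1191
t_q=27/4 → seg 4, τ=3/4; S=-2+-5399/1191·τ+966/397·τ²+-322/1191·τ³=-52661/12704

  seg 0: a=-1 b=12727/1191 c=0 d=-5581/1191
  seg 1: a=5 b=-4016/1191 c=-5581/397 d=10040/1191
  seg 2: a=-4 b=-7382/1191 c=4459/397 d=-28025/9528
  seg 3: a=5 b=8177/2382 c=-10189/1588 d=14053/9528
  seg 4: a=-2 b=-5399/1191 c=966/397 d=-322/1191
S(27/4) = -52661/12704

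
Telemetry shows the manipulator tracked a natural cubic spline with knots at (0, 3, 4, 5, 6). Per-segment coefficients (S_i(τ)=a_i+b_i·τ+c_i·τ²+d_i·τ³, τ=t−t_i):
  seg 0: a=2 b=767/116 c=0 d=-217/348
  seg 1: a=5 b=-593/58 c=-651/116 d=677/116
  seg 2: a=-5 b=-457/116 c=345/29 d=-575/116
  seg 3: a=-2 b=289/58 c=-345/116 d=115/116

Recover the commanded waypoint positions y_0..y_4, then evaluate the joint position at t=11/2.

y_0 = S_0(0) = a_0 = 2
y_1 = S_1(0) = a_1 = 5
y_2 = S_2(0) = a_2 = -5
y_3 = S_3(0) = a_3 = -2
y_4 = S_3(1) = 1
t_q=11/2 is in segment 3 (τ=1/2); S_3(τ)=-119/928

y_0=2 y_1=5 y_2=-5 y_3=-2 y_4=1
S(11/2) = -119/928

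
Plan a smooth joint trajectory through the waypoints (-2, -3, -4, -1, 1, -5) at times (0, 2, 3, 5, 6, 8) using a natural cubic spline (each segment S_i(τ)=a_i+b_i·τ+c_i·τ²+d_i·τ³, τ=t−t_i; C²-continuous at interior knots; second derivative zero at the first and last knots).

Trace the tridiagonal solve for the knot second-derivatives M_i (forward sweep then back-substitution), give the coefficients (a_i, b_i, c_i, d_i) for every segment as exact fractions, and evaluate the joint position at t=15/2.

  seg 0: a=-2 b=-9/46 c=0 d=-7/92
  seg 1: a=-3 b=-51/46 c=-21/46 d=13/23
  seg 2: a=-4 b=-15/46 c=57/46 d=-15/92
  seg 3: a=-1 b=123/46 c=6/23 d=-43/46
  seg 4: a=1 b=9/23 c=-117/46 d=39/92
S(15/2) = -1991/736

Δ: Δ0=-1/2, Δ1=-1, Δ2=3/2, Δ3=2, Δ4=-3
row 1: diag=6, rhs=-3; c'=1/6, d'=-1/2
row 2: denom=6−1·1/6=35/6; d'=(15−1·-1/2)/(35/6)=93/35
row 3: denom=6−2·12/35=186/35; d'=(3−2·93/35)/(186/35)=-27/62
row 4: denom=6−1·35/186=1081/186; d'=(-30−1·-27/62)/(1081/186)=-117/23
back: M4=-117/23
back: M3=-27/62−35/186·-117/23=12/23
back: M2=93/35−12/35·12/23=57/23
back: M1=-1/2−1/6·57/23=-21/23
M: M0=0, M1=-21/23, M2=57/23, M3=12/23, M4=-117/23, M5=0
seg 0: a=-2, c=M0/2=0, d=(M1−M0)/(6·2)=-7/92, b=Δ0−h0·(2M0+M1)/6=-9/46
seg 1: a=-3, c=M1/2=-21/46, d=(M2−M1)/(6·1)=13/23, b=Δ1−h1·(2M1+M2)/6=-51/46
seg 2: a=-4, c=M2/2=57/46, d=(M3−M2)/(6·2)=-15/92, b=Δ2−h2·(2M2+M3)/6=-15/46
seg 3: a=-1, c=M3/2=6/23, d=(M4−M3)/(6·1)=-43/46, b=Δ3−h3·(2M3+M4)/6=123/46
seg 4: a=1, c=M4/2=-117/46, d=(M5−M4)/(6·2)=39/92, b=Δ4−h4·(2M4+M5)/6=9/23
t_q=15/2 → seg 4, τ=3/2; S=1+9/23·τ+-117/46·τ²+39/92·τ³=-1991/736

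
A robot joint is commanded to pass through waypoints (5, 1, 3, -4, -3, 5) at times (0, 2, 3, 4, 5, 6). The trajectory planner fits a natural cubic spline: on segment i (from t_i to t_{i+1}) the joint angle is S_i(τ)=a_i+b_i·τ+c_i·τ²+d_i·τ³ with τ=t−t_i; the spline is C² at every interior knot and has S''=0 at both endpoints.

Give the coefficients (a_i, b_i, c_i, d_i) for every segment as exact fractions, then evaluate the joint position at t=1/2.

  seg 0: a=5 b=-470/107 c=0 d=64/107
  seg 1: a=1 b=298/107 c=384/107 d=-468/107
  seg 2: a=3 b=-338/107 c=-1020/107 d=609/107
  seg 3: a=-4 b=-551/107 c=807/107 d=-149/107
  seg 4: a=-3 b=616/107 c=360/107 d=-120/107
S(1/2) = 308/107

Δ: Δ0=-2, Δ1=2, Δ2=-7, Δ3=1, Δ4=8
row 1: diag=6, rhs=24; c'=1/6, d'=4
row 2: denom=4−1·1/6=23/6; d'=(-54−1·4)/(23/6)=-348/23
row 3: denom=4−1·6/23=86/23; d'=(48−1·-348/23)/(86/23)=726/43
row 4: denom=4−1·23/86=321/86; d'=(42−1·726/43)/(321/86)=720/107
back: M4=720/107
back: M3=726/43−23/86·720/107=1614/107
back: M2=-348/23−6/23·1614/107=-2040/107
back: M1=4−1/6·-2040/107=768/107
M: M0=0, M1=768/107, M2=-2040/107, M3=1614/107, M4=720/107, M5=0
seg 0: a=5, c=M0/2=0, d=(M1−M0)/(6·2)=64/107, b=Δ0−h0·(2M0+M1)/6=-470/107
seg 1: a=1, c=M1/2=384/107, d=(M2−M1)/(6·1)=-468/107, b=Δ1−h1·(2M1+M2)/6=298/107
seg 2: a=3, c=M2/2=-1020/107, d=(M3−M2)/(6·1)=609/107, b=Δ2−h2·(2M2+M3)/6=-338/107
seg 3: a=-4, c=M3/2=807/107, d=(M4−M3)/(6·1)=-149/107, b=Δ3−h3·(2M3+M4)/6=-551/107
seg 4: a=-3, c=M4/2=360/107, d=(M5−M4)/(6·1)=-120/107, b=Δ4−h4·(2M4+M5)/6=616/107
t_q=1/2 → seg 0, τ=1/2; S=5+-470/107·τ+0·τ²+64/107·τ³=308/107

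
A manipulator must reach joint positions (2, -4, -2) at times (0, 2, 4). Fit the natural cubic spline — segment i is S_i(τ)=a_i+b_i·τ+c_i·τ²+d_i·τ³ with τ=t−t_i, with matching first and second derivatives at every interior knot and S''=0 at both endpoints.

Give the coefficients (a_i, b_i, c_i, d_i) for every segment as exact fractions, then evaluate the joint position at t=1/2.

Δ: Δ0=-3, Δ1=1
row 1: diag=8, rhs=24; c'=1/4, d'=3
back: M1=3
M: M0=0, M1=3, M2=0
seg 0: a=2, c=M0/2=0, d=(M1−M0)/(6·2)=1/4, b=Δ0−h0·(2M0+M1)/6=-4
seg 1: a=-4, c=M1/2=3/2, d=(M2−M1)/(6·2)=-1/4, b=Δ1−h1·(2M1+M2)/6=-1
t_q=1/2 → seg 0, τ=1/2; S=2+-4·τ+0·τ²+1/4·τ³=1/32

  seg 0: a=2 b=-4 c=0 d=1/4
  seg 1: a=-4 b=-1 c=3/2 d=-1/4
S(1/2) = 1/32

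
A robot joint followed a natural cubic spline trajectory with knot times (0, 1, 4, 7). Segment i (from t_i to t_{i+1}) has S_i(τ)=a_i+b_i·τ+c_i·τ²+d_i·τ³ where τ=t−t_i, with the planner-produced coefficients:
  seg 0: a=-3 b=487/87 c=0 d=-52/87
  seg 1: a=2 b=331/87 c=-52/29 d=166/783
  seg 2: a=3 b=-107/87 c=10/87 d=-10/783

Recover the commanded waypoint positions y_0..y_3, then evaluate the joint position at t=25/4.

y_0=-3 y_1=2 y_2=3 y_3=0
S(25/4) = 621/928

y_0 = S_0(0) = a_0 = -3
y_1 = S_1(0) = a_1 = 2
y_2 = S_2(0) = a_2 = 3
y_3 = S_2(3) = 0
t_q=25/4 is in segment 2 (τ=9/4); S_2(τ)=621/928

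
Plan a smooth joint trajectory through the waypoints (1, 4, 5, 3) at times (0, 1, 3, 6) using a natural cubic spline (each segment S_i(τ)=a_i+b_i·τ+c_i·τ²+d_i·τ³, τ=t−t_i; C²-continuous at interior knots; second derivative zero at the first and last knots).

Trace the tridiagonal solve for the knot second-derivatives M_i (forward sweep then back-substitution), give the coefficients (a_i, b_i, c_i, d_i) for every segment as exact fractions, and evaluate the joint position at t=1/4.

  seg 0: a=1 b=143/42 c=0 d=-17/42
  seg 1: a=4 b=46/21 c=-17/14 d=31/168
  seg 2: a=5 b=-19/42 c=-3/28 d=1/84
S(1/4) = 1653/896

Δ: Δ0=3, Δ1=1/2, Δ2=-2/3
row 1: diag=6, rhs=-15; c'=1/3, d'=-5/2
row 2: denom=10−2·1/3=28/3; d'=(-7−2·-5/2)/(28/3)=-3/14
back: M2=-3/14
back: M1=-5/2−1/3·-3/14=-17/7
M: M0=0, M1=-17/7, M2=-3/14, M3=0
seg 0: a=1, c=M0/2=0, d=(M1−M0)/(6·1)=-17/42, b=Δ0−h0·(2M0+M1)/6=143/42
seg 1: a=4, c=M1/2=-17/14, d=(M2−M1)/(6·2)=31/168, b=Δ1−h1·(2M1+M2)/6=46/21
seg 2: a=5, c=M2/2=-3/28, d=(M3−M2)/(6·3)=1/84, b=Δ2−h2·(2M2+M3)/6=-19/42
t_q=1/4 → seg 0, τ=1/4; S=1+143/42·τ+0·τ²+-17/42·τ³=1653/896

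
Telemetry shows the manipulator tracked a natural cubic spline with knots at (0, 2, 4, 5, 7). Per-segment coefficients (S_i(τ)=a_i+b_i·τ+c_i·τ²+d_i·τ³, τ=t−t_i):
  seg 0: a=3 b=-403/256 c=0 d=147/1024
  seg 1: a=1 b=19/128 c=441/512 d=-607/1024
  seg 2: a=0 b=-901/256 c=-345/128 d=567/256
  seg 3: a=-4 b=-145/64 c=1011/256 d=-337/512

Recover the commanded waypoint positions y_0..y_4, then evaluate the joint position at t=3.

y_0 = S_0(0) = a_0 = 3
y_1 = S_1(0) = a_1 = 1
y_2 = S_2(0) = a_2 = 0
y_3 = S_3(0) = a_3 = -4
y_4 = S_3(2) = 2
t_q=3 is in segment 1 (τ=1); S_1(τ)=1451/1024

y_0=3 y_1=1 y_2=0 y_3=-4 y_4=2
S(3) = 1451/1024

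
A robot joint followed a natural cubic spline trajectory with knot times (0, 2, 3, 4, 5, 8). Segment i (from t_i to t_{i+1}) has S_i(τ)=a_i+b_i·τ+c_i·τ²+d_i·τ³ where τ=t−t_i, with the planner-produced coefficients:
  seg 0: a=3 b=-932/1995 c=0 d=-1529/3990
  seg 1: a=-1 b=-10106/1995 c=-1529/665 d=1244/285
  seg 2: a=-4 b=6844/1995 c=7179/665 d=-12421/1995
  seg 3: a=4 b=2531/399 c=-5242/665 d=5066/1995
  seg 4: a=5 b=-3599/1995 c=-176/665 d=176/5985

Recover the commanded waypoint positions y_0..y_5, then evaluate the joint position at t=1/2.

y_0 = S_0(0) = a_0 = 3
y_1 = S_1(0) = a_1 = -1
y_2 = S_2(0) = a_2 = -4
y_3 = S_3(0) = a_3 = 4
y_4 = S_4(0) = a_4 = 5
y_5 = S_4(3) = -2
t_q=1/2 is in segment 0 (τ=1/2); S_0(τ)=5785/2128

y_0=3 y_1=-1 y_2=-4 y_3=4 y_4=5 y_5=-2
S(1/2) = 5785/2128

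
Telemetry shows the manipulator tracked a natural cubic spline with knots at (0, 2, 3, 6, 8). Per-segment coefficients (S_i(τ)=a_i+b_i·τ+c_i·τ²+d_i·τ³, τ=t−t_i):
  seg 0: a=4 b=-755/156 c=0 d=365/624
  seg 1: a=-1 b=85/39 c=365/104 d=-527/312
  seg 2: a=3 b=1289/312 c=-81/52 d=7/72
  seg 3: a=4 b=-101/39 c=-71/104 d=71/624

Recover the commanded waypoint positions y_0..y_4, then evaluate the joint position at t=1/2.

y_0 = S_0(0) = a_0 = 4
y_1 = S_1(0) = a_1 = -1
y_2 = S_2(0) = a_2 = 3
y_3 = S_3(0) = a_3 = 4
y_4 = S_3(2) = -3
t_q=1/2 is in segment 0 (τ=1/2); S_0(τ)=2751/1664

y_0=4 y_1=-1 y_2=3 y_3=4 y_4=-3
S(1/2) = 2751/1664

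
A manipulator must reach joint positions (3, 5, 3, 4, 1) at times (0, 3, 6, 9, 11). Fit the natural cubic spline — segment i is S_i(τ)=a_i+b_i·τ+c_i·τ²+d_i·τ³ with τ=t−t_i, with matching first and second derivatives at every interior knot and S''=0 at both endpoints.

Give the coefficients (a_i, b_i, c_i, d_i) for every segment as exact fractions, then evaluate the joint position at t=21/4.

  seg 0: a=3 b=941/828 c=0 d=-389/7452
  seg 1: a=5 b=-113/414 c=-389/828 d=841/7452
  seg 2: a=3 b=-37/828 c=113/207 d=-1043/7452
  seg 3: a=4 b=-227/414 c=-197/276 d=197/1656
S(21/4) = 843/256

Δ: Δ0=2/3, Δ1=-2/3, Δ2=1/3, Δ3=-3/2
row 1: diag=12, rhs=-8; c'=1/4, d'=-2/3
row 2: denom=12−3·1/4=45/4; d'=(6−3·-2/3)/(45/4)=32/45
row 3: denom=10−3·4/15=46/5; d'=(-11−3·32/45)/(46/5)=-197/138
back: M3=-197/138
back: M2=32/45−4/15·-197/138=226/207
back: M1=-2/3−1/4·226/207=-389/414
M: M0=0, M1=-389/414, M2=226/207, M3=-197/138, M4=0
seg 0: a=3, c=M0/2=0, d=(M1−M0)/(6·3)=-389/7452, b=Δ0−h0·(2M0+M1)/6=941/828
seg 1: a=5, c=M1/2=-389/828, d=(M2−M1)/(6·3)=841/7452, b=Δ1−h1·(2M1+M2)/6=-113/414
seg 2: a=3, c=M2/2=113/207, d=(M3−M2)/(6·3)=-1043/7452, b=Δ2−h2·(2M2+M3)/6=-37/828
seg 3: a=4, c=M3/2=-197/276, d=(M4−M3)/(6·2)=197/1656, b=Δ3−h3·(2M3+M4)/6=-227/414
t_q=21/4 → seg 1, τ=9/4; S=5+-113/414·τ+-389/828·τ²+841/7452·τ³=843/256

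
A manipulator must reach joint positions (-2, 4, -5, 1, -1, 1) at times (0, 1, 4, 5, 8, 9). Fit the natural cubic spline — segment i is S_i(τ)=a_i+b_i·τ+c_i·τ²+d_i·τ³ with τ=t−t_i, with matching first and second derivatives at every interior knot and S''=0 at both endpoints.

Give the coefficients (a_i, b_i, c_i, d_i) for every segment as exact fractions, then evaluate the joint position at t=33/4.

Δ: Δ0=6, Δ1=-3, Δ2=6, Δ3=-2/3, Δ4=2
row 1: diag=8, rhs=-54; c'=3/8, d'=-27/4
row 2: denom=8−3·3/8=55/8; d'=(54−3·-27/4)/(55/8)=54/5
row 3: denom=8−1·8/55=432/55; d'=(-40−1·54/5)/(432/55)=-1397/216
row 4: denom=8−3·55/144=329/48; d'=(16−3·-1397/216)/(329/48)=5098/987
back: M4=5098/987
back: M3=-1397/216−55/144·5098/987=-24992/2961
back: M2=54/5−8/55·-24992/2961=35614/2961
back: M1=-27/4−3/8·35614/2961=-11114/987
M: M0=0, M1=-11114/987, M2=35614/2961, M3=-24992/2961, M4=5098/987, M5=0
seg 0: a=-2, c=M0/2=0, d=(M1−M0)/(6·1)=-5557/2961, b=Δ0−h0·(2M0+M1)/6=23323/2961
seg 1: a=4, c=M1/2=-5557/987, d=(M2−M1)/(6·3)=34478/26649, b=Δ1−h1·(2M1+M2)/6=6652/2961
seg 2: a=-5, c=M2/2=17807/2961, d=(M3−M2)/(6·1)=-481/141, b=Δ2−h2·(2M2+M3)/6=10060/2961
seg 3: a=1, c=M3/2=-12496/2961, d=(M4−M3)/(6·3)=20143/26649, b=Δ3−h3·(2M3+M4)/6=15371/2961
seg 4: a=-1, c=M4/2=2549/987, d=(M5−M4)/(6·1)=-2549/2961, b=Δ4−h4·(2M4+M5)/6=824/2961
t_q=33/4 → seg 4, τ=1/4; S=-1+824/2961·τ+2549/987·τ²+-2549/2961·τ³=-7061/9024

  seg 0: a=-2 b=23323/2961 c=0 d=-5557/2961
  seg 1: a=4 b=6652/2961 c=-5557/987 d=34478/26649
  seg 2: a=-5 b=10060/2961 c=17807/2961 d=-481/141
  seg 3: a=1 b=15371/2961 c=-12496/2961 d=20143/26649
  seg 4: a=-1 b=824/2961 c=2549/987 d=-2549/2961
S(33/4) = -7061/9024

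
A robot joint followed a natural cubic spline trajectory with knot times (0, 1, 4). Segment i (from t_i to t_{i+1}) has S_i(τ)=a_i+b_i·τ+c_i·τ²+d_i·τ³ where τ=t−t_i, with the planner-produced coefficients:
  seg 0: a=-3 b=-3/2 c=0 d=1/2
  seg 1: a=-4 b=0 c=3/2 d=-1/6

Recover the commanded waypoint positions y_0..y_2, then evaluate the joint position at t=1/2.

y_0 = S_0(0) = a_0 = -3
y_1 = S_1(0) = a_1 = -4
y_2 = S_1(3) = 5
t_q=1/2 is in segment 0 (τ=1/2); S_0(τ)=-59/16

y_0=-3 y_1=-4 y_2=5
S(1/2) = -59/16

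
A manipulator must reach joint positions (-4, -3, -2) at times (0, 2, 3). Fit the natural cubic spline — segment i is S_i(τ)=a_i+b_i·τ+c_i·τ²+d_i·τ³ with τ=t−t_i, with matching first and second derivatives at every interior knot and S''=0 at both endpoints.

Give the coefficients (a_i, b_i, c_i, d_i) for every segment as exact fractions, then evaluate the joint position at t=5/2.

  seg 0: a=-4 b=1/3 c=0 d=1/24
  seg 1: a=-3 b=5/6 c=1/4 d=-1/12
S(5/2) = -81/32

Δ: Δ0=1/2, Δ1=1
row 1: diag=6, rhs=3; c'=1/6, d'=1/2
back: M1=1/2
M: M0=0, M1=1/2, M2=0
seg 0: a=-4, c=M0/2=0, d=(M1−M0)/(6·2)=1/24, b=Δ0−h0·(2M0+M1)/6=1/3
seg 1: a=-3, c=M1/2=1/4, d=(M2−M1)/(6·1)=-1/12, b=Δ1−h1·(2M1+M2)/6=5/6
t_q=5/2 → seg 1, τ=1/2; S=-3+5/6·τ+1/4·τ²+-1/12·τ³=-81/32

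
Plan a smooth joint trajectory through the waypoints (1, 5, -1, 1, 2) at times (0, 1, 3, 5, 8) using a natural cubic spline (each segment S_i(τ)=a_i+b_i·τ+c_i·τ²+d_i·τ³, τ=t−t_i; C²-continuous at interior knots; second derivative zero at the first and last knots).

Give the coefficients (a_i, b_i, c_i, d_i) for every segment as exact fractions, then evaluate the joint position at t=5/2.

Δ: Δ0=4, Δ1=-3, Δ2=1, Δ3=1/3
row 1: diag=6, rhs=-42; c'=1/3, d'=-7
row 2: denom=8−2·1/3=22/3; d'=(24−2·-7)/(22/3)=57/11
row 3: denom=10−2·3/11=104/11; d'=(-4−2·57/11)/(104/11)=-79/52
back: M3=-79/52
back: M2=57/11−3/11·-79/52=291/52
back: M1=-7−1/3·291/52=-461/52
M: M0=0, M1=-461/52, M2=291/52, M3=-79/52, M4=0
seg 0: a=1, c=M0/2=0, d=(M1−M0)/(6·1)=-461/312, b=Δ0−h0·(2M0+M1)/6=1709/312
seg 1: a=5, c=M1/2=-461/104, d=(M2−M1)/(6·2)=47/39, b=Δ1−h1·(2M1+M2)/6=163/156
seg 2: a=-1, c=M2/2=291/104, d=(M3−M2)/(6·2)=-185/312, b=Δ2−h2·(2M2+M3)/6=-347/156
seg 3: a=1, c=M3/2=-79/104, d=(M4−M3)/(6·3)=79/936, b=Δ3−h3·(2M3+M4)/6=289/156
t_q=5/2 → seg 1, τ=3/2; S=5+163/156·τ+-461/104·τ²+47/39·τ³=275/416

  seg 0: a=1 b=1709/312 c=0 d=-461/312
  seg 1: a=5 b=163/156 c=-461/104 d=47/39
  seg 2: a=-1 b=-347/156 c=291/104 d=-185/312
  seg 3: a=1 b=289/156 c=-79/104 d=79/936
S(5/2) = 275/416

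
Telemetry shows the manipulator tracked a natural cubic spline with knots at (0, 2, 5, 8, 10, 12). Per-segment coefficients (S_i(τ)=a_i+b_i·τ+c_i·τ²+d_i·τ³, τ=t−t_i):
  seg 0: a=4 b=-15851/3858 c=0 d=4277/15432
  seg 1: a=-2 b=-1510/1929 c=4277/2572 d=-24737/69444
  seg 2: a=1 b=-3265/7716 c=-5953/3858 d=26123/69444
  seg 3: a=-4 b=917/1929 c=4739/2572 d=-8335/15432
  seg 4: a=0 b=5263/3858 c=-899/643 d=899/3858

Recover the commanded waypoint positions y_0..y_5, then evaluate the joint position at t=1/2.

y_0 = S_0(0) = a_0 = 4
y_1 = S_1(0) = a_1 = -2
y_2 = S_2(0) = a_2 = 1
y_3 = S_3(0) = a_3 = -4
y_4 = S_4(0) = a_4 = 0
y_5 = S_4(2) = -1
t_q=1/2 is in segment 0 (τ=1/2); S_0(τ)=81495/41152

y_0=4 y_1=-2 y_2=1 y_3=-4 y_4=0 y_5=-1
S(1/2) = 81495/41152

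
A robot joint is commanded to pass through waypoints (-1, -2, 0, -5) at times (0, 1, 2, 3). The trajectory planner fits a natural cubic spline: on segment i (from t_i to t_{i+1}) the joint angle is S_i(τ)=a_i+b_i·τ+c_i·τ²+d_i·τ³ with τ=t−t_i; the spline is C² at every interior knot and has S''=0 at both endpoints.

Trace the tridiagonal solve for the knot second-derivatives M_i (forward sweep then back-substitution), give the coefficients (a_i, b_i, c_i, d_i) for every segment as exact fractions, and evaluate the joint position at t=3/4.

Δ: Δ0=-1, Δ1=2, Δ2=-5
row 1: diag=4, rhs=18; c'=1/4, d'=9/2
row 2: denom=4−1·1/4=15/4; d'=(-42−1·9/2)/(15/4)=-62/5
back: M2=-62/5
back: M1=9/2−1/4·-62/5=38/5
M: M0=0, M1=38/5, M2=-62/5, M3=0
seg 0: a=-1, c=M0/2=0, d=(M1−M0)/(6·1)=19/15, b=Δ0−h0·(2M0+M1)/6=-34/15
seg 1: a=-2, c=M1/2=19/5, d=(M2−M1)/(6·1)=-10/3, b=Δ1−h1·(2M1+M2)/6=23/15
seg 2: a=0, c=M2/2=-31/5, d=(M3−M2)/(6·1)=31/15, b=Δ2−h2·(2M2+M3)/6=-13/15
t_q=3/4 → seg 0, τ=3/4; S=-1+-34/15·τ+0·τ²+19/15·τ³=-693/320

  seg 0: a=-1 b=-34/15 c=0 d=19/15
  seg 1: a=-2 b=23/15 c=19/5 d=-10/3
  seg 2: a=0 b=-13/15 c=-31/5 d=31/15
S(3/4) = -693/320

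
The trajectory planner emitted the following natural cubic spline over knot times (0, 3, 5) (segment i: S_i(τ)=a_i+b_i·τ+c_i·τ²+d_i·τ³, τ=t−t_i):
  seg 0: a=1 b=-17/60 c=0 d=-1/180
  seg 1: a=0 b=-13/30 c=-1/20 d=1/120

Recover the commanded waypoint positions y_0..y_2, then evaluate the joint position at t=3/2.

y_0=1 y_1=0 y_2=-1
S(3/2) = 89/160

y_0 = S_0(0) = a_0 = 1
y_1 = S_1(0) = a_1 = 0
y_2 = S_1(2) = -1
t_q=3/2 is in segment 0 (τ=3/2); S_0(τ)=89/160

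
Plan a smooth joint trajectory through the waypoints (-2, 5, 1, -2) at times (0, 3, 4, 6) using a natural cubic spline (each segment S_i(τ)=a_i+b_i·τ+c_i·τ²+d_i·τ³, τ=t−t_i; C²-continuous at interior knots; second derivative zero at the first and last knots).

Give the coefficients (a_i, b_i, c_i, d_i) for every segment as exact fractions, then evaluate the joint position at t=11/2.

  seg 0: a=-2 b=1387/282 c=0 d=-27/94
  seg 1: a=5 b=-400/141 c=-243/94 d=401/282
  seg 2: a=1 b=-1055/282 c=79/47 d=-79/282
S(11/2) = -1335/752

Δ: Δ0=7/3, Δ1=-4, Δ2=-3/2
row 1: diag=8, rhs=-38; c'=1/8, d'=-19/4
row 2: denom=6−1·1/8=47/8; d'=(15−1·-19/4)/(47/8)=158/47
back: M2=158/47
back: M1=-19/4−1/8·158/47=-243/47
M: M0=0, M1=-243/47, M2=158/47, M3=0
seg 0: a=-2, c=M0/2=0, d=(M1−M0)/(6·3)=-27/94, b=Δ0−h0·(2M0+M1)/6=1387/282
seg 1: a=5, c=M1/2=-243/94, d=(M2−M1)/(6·1)=401/282, b=Δ1−h1·(2M1+M2)/6=-400/141
seg 2: a=1, c=M2/2=79/47, d=(M3−M2)/(6·2)=-79/282, b=Δ2−h2·(2M2+M3)/6=-1055/282
t_q=11/2 → seg 2, τ=3/2; S=1+-1055/282·τ+79/47·τ²+-79/282·τ³=-1335/752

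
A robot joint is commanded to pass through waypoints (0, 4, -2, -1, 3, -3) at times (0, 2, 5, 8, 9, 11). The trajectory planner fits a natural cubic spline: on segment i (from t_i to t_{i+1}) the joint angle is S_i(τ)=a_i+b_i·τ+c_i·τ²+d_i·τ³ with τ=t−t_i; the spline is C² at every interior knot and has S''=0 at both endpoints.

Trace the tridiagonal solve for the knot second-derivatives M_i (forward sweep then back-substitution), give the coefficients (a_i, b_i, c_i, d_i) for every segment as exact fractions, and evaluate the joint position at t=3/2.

Δ: Δ0=2, Δ1=-2, Δ2=1/3, Δ3=4, Δ4=-3
row 1: diag=10, rhs=-24; c'=3/10, d'=-12/5
row 2: denom=12−3·3/10=111/10; d'=(14−3·-12/5)/(111/10)=212/111
row 3: denom=8−3·10/37=266/37; d'=(22−3·212/111)/(266/37)=43/19
row 4: denom=6−1·37/266=1559/266; d'=(-42−1·43/19)/(1559/266)=-11774/1559
back: M4=-11774/1559
back: M3=43/19−37/266·-11774/1559=5166/1559
back: M2=212/111−10/37·5166/1559=4744/4677
back: M1=-12/5−3/10·4744/4677=-4216/1559
M: M0=0, M1=-4216/1559, M2=4744/4677, M3=5166/1559, M4=-11774/1559, M5=0
seg 0: a=0, c=M0/2=0, d=(M1−M0)/(6·2)=-1054/4677, b=Δ0−h0·(2M0+M1)/6=13570/4677
seg 1: a=4, c=M1/2=-2108/1559, d=(M2−M1)/(6·3)=8696/42093, b=Δ1−h1·(2M1+M2)/6=922/4677
seg 2: a=-2, c=M2/2=2372/4677, d=(M3−M2)/(6·3)=5377/42093, b=Δ2−h2·(2M2+M3)/6=-10934/4677
seg 3: a=-1, c=M3/2=2583/1559, d=(M4−M3)/(6·1)=-8470/4677, b=Δ3−h3·(2M3+M4)/6=19429/4677
seg 4: a=3, c=M4/2=-5887/1559, d=(M5−M4)/(6·2)=5887/9354, b=Δ4−h4·(2M4+M5)/6=9517/4677
t_q=3/2 → seg 0, τ=3/2; S=0+13570/4677·τ+0·τ²+-1054/4677·τ³=22397/6236

  seg 0: a=0 b=13570/4677 c=0 d=-1054/4677
  seg 1: a=4 b=922/4677 c=-2108/1559 d=8696/42093
  seg 2: a=-2 b=-10934/4677 c=2372/4677 d=5377/42093
  seg 3: a=-1 b=19429/4677 c=2583/1559 d=-8470/4677
  seg 4: a=3 b=9517/4677 c=-5887/1559 d=5887/9354
S(3/2) = 22397/6236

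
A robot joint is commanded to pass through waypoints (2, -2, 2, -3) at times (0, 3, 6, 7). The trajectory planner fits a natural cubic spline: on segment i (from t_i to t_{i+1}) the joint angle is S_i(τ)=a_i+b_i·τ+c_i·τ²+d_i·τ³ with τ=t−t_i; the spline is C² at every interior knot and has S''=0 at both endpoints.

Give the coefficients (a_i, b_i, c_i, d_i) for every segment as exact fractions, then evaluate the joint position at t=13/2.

Δ: Δ0=-4/3, Δ1=4/3, Δ2=-5
row 1: diag=12, rhs=16; c'=1/4, d'=4/3
row 2: denom=8−3·1/4=29/4; d'=(-38−3·4/3)/(29/4)=-168/29
back: M2=-168/29
back: M1=4/3−1/4·-168/29=242/87
M: M0=0, M1=242/87, M2=-168/29, M3=0
seg 0: a=2, c=M0/2=0, d=(M1−M0)/(6·3)=121/783, b=Δ0−h0·(2M0+M1)/6=-79/29
seg 1: a=-2, c=M1/2=121/87, d=(M2−M1)/(6·3)=-373/783, b=Δ1−h1·(2M1+M2)/6=42/29
seg 2: a=2, c=M2/2=-84/29, d=(M3−M2)/(6·1)=28/29, b=Δ2−h2·(2M2+M3)/6=-89/29
t_q=13/2 → seg 2, τ=1/2; S=2+-89/29·τ+-84/29·τ²+28/29·τ³=-4/29

  seg 0: a=2 b=-79/29 c=0 d=121/783
  seg 1: a=-2 b=42/29 c=121/87 d=-373/783
  seg 2: a=2 b=-89/29 c=-84/29 d=28/29
S(13/2) = -4/29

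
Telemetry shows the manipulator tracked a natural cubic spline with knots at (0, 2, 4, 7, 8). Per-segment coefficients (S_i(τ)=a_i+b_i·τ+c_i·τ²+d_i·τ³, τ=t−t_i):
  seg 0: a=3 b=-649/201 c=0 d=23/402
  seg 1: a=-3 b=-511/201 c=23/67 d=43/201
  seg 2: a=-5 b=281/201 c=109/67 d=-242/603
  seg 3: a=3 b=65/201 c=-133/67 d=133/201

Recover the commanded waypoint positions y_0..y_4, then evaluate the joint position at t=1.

y_0 = S_0(0) = a_0 = 3
y_1 = S_1(0) = a_1 = -3
y_2 = S_2(0) = a_2 = -5
y_3 = S_3(0) = a_3 = 3
y_4 = S_3(1) = 2
t_q=1 is in segment 0 (τ=1); S_0(τ)=-23/134

y_0=3 y_1=-3 y_2=-5 y_3=3 y_4=2
S(1) = -23/134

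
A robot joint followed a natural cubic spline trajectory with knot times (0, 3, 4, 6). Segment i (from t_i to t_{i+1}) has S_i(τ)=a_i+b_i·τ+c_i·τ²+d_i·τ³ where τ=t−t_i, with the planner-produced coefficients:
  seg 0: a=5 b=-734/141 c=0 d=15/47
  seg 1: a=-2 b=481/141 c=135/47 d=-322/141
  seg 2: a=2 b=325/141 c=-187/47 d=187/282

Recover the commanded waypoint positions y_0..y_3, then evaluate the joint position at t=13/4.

y_0=5 y_1=-2 y_2=2 y_3=-4
S(13/4) = -1509/1504

y_0 = S_0(0) = a_0 = 5
y_1 = S_1(0) = a_1 = -2
y_2 = S_2(0) = a_2 = 2
y_3 = S_2(2) = -4
t_q=13/4 is in segment 1 (τ=1/4); S_1(τ)=-1509/1504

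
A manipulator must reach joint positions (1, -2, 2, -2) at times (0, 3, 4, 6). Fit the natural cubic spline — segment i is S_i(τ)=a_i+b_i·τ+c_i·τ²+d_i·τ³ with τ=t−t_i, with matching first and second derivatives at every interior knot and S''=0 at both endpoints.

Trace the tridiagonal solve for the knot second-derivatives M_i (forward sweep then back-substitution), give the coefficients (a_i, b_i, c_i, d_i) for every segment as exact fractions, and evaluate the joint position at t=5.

  seg 0: a=1 b=-155/47 c=0 d=12/47
  seg 1: a=-2 b=169/47 c=108/47 d=-89/47
  seg 2: a=2 b=118/47 c=-159/47 d=53/94
S(5) = 159/94

Δ: Δ0=-1, Δ1=4, Δ2=-2
row 1: diag=8, rhs=30; c'=1/8, d'=15/4
row 2: denom=6−1·1/8=47/8; d'=(-36−1·15/4)/(47/8)=-318/47
back: M2=-318/47
back: M1=15/4−1/8·-318/47=216/47
M: M0=0, M1=216/47, M2=-318/47, M3=0
seg 0: a=1, c=M0/2=0, d=(M1−M0)/(6·3)=12/47, b=Δ0−h0·(2M0+M1)/6=-155/47
seg 1: a=-2, c=M1/2=108/47, d=(M2−M1)/(6·1)=-89/47, b=Δ1−h1·(2M1+M2)/6=169/47
seg 2: a=2, c=M2/2=-159/47, d=(M3−M2)/(6·2)=53/94, b=Δ2−h2·(2M2+M3)/6=118/47
t_q=5 → seg 2, τ=1; S=2+118/47·τ+-159/47·τ²+53/94·τ³=159/94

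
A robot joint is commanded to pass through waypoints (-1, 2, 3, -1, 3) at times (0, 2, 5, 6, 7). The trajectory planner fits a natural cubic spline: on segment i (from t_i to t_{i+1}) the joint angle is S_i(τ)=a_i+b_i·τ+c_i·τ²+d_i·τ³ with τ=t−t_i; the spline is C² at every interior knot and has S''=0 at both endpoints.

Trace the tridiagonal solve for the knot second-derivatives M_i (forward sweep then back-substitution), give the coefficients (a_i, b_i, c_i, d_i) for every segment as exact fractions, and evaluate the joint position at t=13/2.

Δ: Δ0=3/2, Δ1=1/3, Δ2=-4, Δ3=4
row 1: diag=10, rhs=-7; c'=3/10, d'=-7/10
row 2: denom=8−3·3/10=71/10; d'=(-26−3·-7/10)/(71/10)=-239/71
row 3: denom=4−1·10/71=274/71; d'=(48−1·-239/71)/(274/71)=3647/274
back: M3=3647/274
back: M2=-239/71−10/71·3647/274=-718/137
back: M1=-7/10−3/10·-718/137=239/274
M: M0=0, M1=239/274, M2=-718/137, M3=3647/274, M4=0
seg 0: a=-1, c=M0/2=0, d=(M1−M0)/(6·2)=239/3288, b=Δ0−h0·(2M0+M1)/6=497/411
seg 1: a=2, c=M1/2=239/548, d=(M2−M1)/(6·3)=-1675/4932, b=Δ1−h1·(2M1+M2)/6=1711/822
seg 2: a=3, c=M2/2=-359/137, d=(M3−M2)/(6·1)=5083/1644, b=Δ2−h2·(2M2+M3)/6=-7351/1644
seg 3: a=-1, c=M3/2=3647/548, d=(M4−M3)/(6·1)=-3647/1644, b=Δ3−h3·(2M3+M4)/6=-359/822
t_q=13/2 → seg 3, τ=1/2; S=-1+-359/822·τ+3647/548·τ²+-3647/1644·τ³=737/4384

  seg 0: a=-1 b=497/411 c=0 d=239/3288
  seg 1: a=2 b=1711/822 c=239/548 d=-1675/4932
  seg 2: a=3 b=-7351/1644 c=-359/137 d=5083/1644
  seg 3: a=-1 b=-359/822 c=3647/548 d=-3647/1644
S(13/2) = 737/4384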